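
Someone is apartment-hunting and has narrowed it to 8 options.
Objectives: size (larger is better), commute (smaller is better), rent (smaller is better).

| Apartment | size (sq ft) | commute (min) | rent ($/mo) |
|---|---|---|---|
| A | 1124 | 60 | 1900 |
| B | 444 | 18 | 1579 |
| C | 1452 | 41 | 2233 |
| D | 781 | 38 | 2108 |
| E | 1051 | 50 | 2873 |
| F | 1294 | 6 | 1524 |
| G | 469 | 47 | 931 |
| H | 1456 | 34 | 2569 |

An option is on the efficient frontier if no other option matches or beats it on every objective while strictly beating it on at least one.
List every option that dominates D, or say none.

F: size 1294≥781, commute 6≤38, rent 1524≤2108 — dominates D.
Others (A, B, C, E, G, H) are each worse than D on at least one objective.

F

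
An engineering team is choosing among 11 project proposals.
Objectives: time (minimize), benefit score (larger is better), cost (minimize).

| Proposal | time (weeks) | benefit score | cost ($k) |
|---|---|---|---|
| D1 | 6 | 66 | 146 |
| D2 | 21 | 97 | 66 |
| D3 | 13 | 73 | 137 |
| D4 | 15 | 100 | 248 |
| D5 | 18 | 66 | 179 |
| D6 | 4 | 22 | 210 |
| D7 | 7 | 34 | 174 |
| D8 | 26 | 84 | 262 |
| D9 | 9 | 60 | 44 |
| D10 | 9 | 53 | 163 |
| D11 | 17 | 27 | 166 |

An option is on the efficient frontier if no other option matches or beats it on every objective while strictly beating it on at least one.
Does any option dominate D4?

D1: worse on benefit score (66 vs 100).
D2: worse on time (21 vs 15).
D3: worse on benefit score (73 vs 100).
D5: worse on time (18 vs 15).
D6: worse on benefit score (22 vs 100).
D7: worse on benefit score (34 vs 100).
D8: worse on time (26 vs 15).
D9: worse on benefit score (60 vs 100).
D10: worse on benefit score (53 vs 100).
D11: worse on time (17 vs 15).
No option is at least as good as D4 on every objective and strictly better on one.

No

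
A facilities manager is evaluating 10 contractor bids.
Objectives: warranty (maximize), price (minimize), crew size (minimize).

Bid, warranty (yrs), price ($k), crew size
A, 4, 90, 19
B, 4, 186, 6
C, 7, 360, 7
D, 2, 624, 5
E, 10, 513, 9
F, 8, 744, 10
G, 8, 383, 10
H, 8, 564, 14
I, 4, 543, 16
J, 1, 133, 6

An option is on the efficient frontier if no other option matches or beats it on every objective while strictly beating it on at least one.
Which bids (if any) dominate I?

B, C, E, G

B: warranty 4≥4, price 186≤543, crew size 6≤16 — dominates I.
C: warranty 7≥4, price 360≤543, crew size 7≤16 — dominates I.
E: warranty 10≥4, price 513≤543, crew size 9≤16 — dominates I.
G: warranty 8≥4, price 383≤543, crew size 10≤16 — dominates I.
Others (A, D, F, H, J) are each worse than I on at least one objective.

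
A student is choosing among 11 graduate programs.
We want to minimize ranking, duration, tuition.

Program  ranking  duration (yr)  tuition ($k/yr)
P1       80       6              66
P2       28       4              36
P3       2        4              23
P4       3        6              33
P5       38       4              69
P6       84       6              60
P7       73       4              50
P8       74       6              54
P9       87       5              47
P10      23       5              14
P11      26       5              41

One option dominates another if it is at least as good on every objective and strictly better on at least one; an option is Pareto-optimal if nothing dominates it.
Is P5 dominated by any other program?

P2 vs P5: ranking 28≤38, duration 4≤4, tuition 36≤69 — P2 is at least as good on every objective and strictly better on at least one, so P2 dominates P5.

Yes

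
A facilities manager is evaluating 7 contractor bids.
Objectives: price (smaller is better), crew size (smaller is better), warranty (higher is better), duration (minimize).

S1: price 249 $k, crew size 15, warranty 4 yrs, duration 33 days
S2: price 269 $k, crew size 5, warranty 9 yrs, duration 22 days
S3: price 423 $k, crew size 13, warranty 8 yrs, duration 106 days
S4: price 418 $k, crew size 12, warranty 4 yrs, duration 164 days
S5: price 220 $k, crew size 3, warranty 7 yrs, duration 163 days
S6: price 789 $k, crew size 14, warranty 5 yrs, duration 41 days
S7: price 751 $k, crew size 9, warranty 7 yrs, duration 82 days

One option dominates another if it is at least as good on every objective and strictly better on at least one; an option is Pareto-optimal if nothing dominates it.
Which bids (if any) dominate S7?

S2

S2: price 269≤751, crew size 5≤9, warranty 9≥7, duration 22≤82 — dominates S7.
Others (S1, S3, S4, S5, S6) are each worse than S7 on at least one objective.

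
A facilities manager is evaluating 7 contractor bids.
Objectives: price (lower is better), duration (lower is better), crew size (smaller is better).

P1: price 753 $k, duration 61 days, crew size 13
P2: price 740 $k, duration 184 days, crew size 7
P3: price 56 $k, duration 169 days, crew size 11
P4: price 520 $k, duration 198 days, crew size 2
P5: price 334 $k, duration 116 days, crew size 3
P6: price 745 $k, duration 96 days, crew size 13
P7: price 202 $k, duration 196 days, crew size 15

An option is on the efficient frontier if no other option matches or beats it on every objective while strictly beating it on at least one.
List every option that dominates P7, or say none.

P3: price 56≤202, duration 169≤196, crew size 11≤15 — dominates P7.
Others (P1, P2, P4, P5, P6) are each worse than P7 on at least one objective.

P3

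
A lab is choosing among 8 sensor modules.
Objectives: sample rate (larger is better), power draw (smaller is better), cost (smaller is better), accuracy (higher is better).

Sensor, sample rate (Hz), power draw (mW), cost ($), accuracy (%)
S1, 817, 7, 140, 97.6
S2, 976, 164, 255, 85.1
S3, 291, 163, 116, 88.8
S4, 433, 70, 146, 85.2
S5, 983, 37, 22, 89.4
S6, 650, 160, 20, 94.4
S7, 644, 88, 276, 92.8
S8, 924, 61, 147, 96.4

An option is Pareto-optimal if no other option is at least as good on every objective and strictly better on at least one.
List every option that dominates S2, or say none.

S5

S5: sample rate 983≥976, power draw 37≤164, cost 22≤255, accuracy 89.4≥85.1 — dominates S2.
Others (S1, S3, S4, S6, S7, S8) are each worse than S2 on at least one objective.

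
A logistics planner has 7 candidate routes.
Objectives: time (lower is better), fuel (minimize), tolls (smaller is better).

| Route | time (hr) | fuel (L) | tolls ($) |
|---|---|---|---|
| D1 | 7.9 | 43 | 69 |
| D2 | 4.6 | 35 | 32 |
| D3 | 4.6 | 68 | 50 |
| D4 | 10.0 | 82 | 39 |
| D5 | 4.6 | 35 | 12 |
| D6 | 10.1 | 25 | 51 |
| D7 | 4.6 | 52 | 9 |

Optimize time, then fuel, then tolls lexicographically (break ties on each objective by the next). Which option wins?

First minimize time: best is 4.6, kept {D2, D3, D5, D7}.
Then minimize fuel: best is 35, kept {D2, D5}.
Then minimize tolls: best is 12, kept {D5}.

D5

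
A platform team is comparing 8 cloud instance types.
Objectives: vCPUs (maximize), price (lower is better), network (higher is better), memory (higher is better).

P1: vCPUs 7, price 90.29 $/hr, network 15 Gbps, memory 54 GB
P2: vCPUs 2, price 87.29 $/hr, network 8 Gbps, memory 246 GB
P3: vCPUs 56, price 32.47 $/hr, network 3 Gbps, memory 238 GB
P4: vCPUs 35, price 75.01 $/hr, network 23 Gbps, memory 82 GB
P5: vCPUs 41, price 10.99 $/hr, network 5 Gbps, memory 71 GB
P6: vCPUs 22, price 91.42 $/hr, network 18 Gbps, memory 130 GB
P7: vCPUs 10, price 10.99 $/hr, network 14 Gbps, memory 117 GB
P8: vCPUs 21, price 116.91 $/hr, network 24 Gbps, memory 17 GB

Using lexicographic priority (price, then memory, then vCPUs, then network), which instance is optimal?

First minimize price: best is 10.99, kept {P5, P7}.
Then maximize memory: best is 117, kept {P7}.

P7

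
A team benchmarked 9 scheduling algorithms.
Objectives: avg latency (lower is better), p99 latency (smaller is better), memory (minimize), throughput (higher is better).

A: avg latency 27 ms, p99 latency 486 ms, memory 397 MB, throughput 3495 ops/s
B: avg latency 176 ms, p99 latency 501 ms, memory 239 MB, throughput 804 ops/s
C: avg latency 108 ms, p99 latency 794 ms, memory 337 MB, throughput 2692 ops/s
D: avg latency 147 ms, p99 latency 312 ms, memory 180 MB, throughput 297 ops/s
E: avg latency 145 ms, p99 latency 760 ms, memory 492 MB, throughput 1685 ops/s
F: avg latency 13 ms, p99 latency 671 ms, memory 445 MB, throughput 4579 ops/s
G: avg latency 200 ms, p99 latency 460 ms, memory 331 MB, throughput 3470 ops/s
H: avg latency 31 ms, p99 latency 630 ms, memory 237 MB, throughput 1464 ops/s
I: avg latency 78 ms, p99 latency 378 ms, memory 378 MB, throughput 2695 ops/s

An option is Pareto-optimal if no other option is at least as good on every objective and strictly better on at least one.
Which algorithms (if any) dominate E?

A, F, I

A: avg latency 27≤145, p99 latency 486≤760, memory 397≤492, throughput 3495≥1685 — dominates E.
F: avg latency 13≤145, p99 latency 671≤760, memory 445≤492, throughput 4579≥1685 — dominates E.
I: avg latency 78≤145, p99 latency 378≤760, memory 378≤492, throughput 2695≥1685 — dominates E.
Others (B, C, D, G, H) are each worse than E on at least one objective.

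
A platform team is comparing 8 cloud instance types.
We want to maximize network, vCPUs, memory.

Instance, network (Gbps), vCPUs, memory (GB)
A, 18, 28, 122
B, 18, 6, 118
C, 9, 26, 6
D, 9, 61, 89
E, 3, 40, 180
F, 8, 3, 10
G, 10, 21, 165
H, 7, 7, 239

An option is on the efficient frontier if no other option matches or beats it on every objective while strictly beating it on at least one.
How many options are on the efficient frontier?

5

A: not dominated.
B: dominated by A (network 18≥18, vCPUs 28≥6, memory 122≥118).
C: dominated by A (network 18≥9, vCPUs 28≥26, memory 122≥6).
D: not dominated (best vCPUs).
E: not dominated.
F: dominated by A (network 18≥8, vCPUs 28≥3, memory 122≥10).
G: not dominated.
H: not dominated (best memory).
Pareto-optimal: A, D, E, G, H → 5.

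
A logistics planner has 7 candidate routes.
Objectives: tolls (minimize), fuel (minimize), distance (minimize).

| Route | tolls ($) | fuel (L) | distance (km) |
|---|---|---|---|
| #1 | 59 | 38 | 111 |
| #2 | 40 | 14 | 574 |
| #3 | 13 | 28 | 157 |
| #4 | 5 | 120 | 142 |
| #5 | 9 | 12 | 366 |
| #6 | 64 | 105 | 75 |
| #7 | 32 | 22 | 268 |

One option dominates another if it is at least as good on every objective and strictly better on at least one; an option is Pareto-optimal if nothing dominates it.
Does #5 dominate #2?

Yes

#5 vs #2: tolls 9≤40, fuel 12≤14, distance 366≤574 — #5 is at least as good on every objective with at least one strict improvement.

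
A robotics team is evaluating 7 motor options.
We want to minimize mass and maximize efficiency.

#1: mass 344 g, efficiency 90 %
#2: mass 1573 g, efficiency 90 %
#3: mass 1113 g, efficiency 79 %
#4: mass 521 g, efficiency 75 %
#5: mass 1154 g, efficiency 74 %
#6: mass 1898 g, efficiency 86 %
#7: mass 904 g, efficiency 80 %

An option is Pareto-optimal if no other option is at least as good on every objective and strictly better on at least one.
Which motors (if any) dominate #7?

#1

#1: mass 344≤904, efficiency 90≥80 — dominates #7.
Others (#2, #3, #4, #5, #6) are each worse than #7 on at least one objective.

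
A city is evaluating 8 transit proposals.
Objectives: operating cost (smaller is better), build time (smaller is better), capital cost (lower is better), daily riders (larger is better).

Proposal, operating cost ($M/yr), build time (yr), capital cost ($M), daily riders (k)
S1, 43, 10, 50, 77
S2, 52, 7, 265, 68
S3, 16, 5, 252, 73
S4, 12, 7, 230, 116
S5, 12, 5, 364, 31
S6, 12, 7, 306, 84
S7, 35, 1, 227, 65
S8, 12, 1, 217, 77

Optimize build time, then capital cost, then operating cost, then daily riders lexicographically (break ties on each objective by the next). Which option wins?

First minimize build time: best is 1, kept {S7, S8}.
Then minimize capital cost: best is 217, kept {S8}.

S8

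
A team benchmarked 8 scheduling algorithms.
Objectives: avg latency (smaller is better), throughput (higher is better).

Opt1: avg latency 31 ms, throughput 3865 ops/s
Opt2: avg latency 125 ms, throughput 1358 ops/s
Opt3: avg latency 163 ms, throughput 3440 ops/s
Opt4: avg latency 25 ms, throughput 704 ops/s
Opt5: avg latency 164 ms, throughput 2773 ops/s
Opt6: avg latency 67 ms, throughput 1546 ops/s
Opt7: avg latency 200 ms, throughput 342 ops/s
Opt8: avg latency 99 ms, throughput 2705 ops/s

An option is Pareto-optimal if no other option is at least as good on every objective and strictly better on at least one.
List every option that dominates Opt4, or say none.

Opt1: worse on avg latency (31 vs 25).
Opt2: worse on avg latency (125 vs 25).
Opt3: worse on avg latency (163 vs 25).
Opt5: worse on avg latency (164 vs 25).
Opt6: worse on avg latency (67 vs 25).
Opt7: worse on avg latency (200 vs 25).
Opt8: worse on avg latency (99 vs 25).
No option dominates Opt4.

none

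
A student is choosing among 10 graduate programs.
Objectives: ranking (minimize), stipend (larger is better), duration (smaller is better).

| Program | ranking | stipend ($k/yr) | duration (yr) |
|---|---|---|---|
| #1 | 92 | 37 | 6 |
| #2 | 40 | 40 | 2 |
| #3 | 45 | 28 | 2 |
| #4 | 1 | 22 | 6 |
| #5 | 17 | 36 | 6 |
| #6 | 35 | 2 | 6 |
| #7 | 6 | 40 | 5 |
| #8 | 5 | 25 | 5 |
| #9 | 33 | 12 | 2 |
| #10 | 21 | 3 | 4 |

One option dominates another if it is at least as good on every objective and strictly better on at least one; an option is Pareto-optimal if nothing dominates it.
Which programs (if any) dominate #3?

#2: ranking 40≤45, stipend 40≥28, duration 2≤2 — dominates #3.
Others (#1, #4, #5, #6, #7, #8, #9, #10) are each worse than #3 on at least one objective.

#2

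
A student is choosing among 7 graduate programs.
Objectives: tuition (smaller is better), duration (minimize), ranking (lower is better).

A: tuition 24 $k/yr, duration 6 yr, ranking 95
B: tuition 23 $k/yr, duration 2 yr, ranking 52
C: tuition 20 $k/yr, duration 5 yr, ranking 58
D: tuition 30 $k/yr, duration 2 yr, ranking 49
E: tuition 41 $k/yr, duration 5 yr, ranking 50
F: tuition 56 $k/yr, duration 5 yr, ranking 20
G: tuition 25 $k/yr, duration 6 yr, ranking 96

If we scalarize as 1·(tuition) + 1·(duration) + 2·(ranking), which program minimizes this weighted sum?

A: 1·24 + 1·6 + 2·95 = 220
B: 1·23 + 1·2 + 2·52 = 129
C: 1·20 + 1·5 + 2·58 = 141
D: 1·30 + 1·2 + 2·49 = 130
E: 1·41 + 1·5 + 2·50 = 146
F: 1·56 + 1·5 + 2·20 = 101
G: 1·25 + 1·6 + 2·96 = 223
Lowest: F at 101.

F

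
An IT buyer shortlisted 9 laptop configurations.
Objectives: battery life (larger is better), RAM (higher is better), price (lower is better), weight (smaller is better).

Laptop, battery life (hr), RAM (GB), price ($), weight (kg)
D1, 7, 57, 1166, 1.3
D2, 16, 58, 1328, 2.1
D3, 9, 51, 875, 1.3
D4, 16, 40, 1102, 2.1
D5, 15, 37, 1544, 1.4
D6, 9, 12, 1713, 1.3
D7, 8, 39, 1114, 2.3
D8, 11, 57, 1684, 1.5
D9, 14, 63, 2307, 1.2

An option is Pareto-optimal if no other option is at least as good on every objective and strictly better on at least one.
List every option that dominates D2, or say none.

D1: worse on battery life (7 vs 16).
D3: worse on battery life (9 vs 16).
D4: worse on RAM (40 vs 58).
D5: worse on battery life (15 vs 16).
D6: worse on battery life (9 vs 16).
D7: worse on battery life (8 vs 16).
D8: worse on battery life (11 vs 16).
D9: worse on battery life (14 vs 16).
No option dominates D2.

none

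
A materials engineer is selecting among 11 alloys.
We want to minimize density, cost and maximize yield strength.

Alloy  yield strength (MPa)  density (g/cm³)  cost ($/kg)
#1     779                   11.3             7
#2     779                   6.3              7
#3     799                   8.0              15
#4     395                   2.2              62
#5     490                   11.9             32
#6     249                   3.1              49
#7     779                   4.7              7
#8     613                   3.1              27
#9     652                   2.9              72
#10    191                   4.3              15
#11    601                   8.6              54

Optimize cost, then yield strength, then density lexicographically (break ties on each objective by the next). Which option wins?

First minimize cost: best is 7, kept {#1, #2, #7}.
Then maximize yield strength: best is 779, kept {#1, #2, #7}.
Then minimize density: best is 4.7, kept {#7}.

#7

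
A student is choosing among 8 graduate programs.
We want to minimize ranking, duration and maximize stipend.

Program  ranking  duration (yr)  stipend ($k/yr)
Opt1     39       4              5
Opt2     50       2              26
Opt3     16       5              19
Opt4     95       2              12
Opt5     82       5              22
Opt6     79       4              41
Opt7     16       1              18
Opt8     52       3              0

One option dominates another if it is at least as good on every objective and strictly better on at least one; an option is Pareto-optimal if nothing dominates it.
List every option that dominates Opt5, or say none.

Opt2, Opt6

Opt2: ranking 50≤82, duration 2≤5, stipend 26≥22 — dominates Opt5.
Opt6: ranking 79≤82, duration 4≤5, stipend 41≥22 — dominates Opt5.
Others (Opt1, Opt3, Opt4, Opt7, Opt8) are each worse than Opt5 on at least one objective.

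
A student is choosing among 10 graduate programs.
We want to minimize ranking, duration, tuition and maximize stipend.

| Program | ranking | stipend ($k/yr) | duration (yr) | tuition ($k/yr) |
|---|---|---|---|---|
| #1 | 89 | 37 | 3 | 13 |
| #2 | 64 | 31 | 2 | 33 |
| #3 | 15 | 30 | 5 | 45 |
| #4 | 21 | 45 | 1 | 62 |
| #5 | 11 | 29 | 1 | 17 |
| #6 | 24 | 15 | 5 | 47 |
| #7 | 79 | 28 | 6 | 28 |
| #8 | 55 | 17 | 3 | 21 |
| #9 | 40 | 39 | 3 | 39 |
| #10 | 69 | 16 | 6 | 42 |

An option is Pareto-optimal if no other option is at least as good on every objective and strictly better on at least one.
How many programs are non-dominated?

#1: not dominated (best tuition).
#2: not dominated.
#3: not dominated.
#4: not dominated (best stipend).
#5: not dominated (best ranking).
#6: dominated by #3 (ranking 15≤24, stipend 30≥15, duration 5≤5, tuition 45≤47).
#7: dominated by #5 (ranking 11≤79, stipend 29≥28, duration 1≤6, tuition 17≤28).
#8: dominated by #5 (ranking 11≤55, stipend 29≥17, duration 1≤3, tuition 17≤21).
#9: not dominated.
#10: dominated by #2 (ranking 64≤69, stipend 31≥16, duration 2≤6, tuition 33≤42).
Pareto-optimal: #1, #2, #3, #4, #5, #9 → 6.

6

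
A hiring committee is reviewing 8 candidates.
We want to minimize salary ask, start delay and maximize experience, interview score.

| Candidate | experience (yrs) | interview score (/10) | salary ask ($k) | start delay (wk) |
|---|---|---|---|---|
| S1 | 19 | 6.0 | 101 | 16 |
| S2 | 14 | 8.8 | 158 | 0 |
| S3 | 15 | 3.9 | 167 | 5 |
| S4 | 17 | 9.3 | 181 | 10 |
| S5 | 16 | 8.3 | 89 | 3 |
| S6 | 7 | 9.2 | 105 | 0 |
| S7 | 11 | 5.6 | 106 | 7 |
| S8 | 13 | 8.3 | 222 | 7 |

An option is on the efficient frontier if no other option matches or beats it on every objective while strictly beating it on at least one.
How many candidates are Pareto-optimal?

5

S1: not dominated (best experience).
S2: not dominated.
S3: dominated by S5 (experience 16≥15, interview score 8.3≥3.9, salary ask 89≤167, start delay 3≤5).
S4: not dominated (best interview score).
S5: not dominated (best salary ask).
S6: not dominated.
S7: dominated by S5 (experience 16≥11, interview score 8.3≥5.6, salary ask 89≤106, start delay 3≤7).
S8: dominated by S2 (experience 14≥13, interview score 8.8≥8.3, salary ask 158≤222, start delay 0≤7).
Pareto-optimal: S1, S2, S4, S5, S6 → 5.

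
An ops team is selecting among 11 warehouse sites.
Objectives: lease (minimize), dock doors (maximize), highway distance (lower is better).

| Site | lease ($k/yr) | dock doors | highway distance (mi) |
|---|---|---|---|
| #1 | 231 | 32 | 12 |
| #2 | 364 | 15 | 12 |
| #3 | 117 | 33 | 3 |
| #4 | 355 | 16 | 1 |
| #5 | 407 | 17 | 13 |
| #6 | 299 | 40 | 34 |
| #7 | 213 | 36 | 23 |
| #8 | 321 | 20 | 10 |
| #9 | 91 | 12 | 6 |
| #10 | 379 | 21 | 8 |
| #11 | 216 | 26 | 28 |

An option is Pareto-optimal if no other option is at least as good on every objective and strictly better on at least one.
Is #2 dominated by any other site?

Yes

#1 vs #2: lease 231≤364, dock doors 32≥15, highway distance 12≤12 — #1 is at least as good on every objective and strictly better on at least one, so #1 dominates #2.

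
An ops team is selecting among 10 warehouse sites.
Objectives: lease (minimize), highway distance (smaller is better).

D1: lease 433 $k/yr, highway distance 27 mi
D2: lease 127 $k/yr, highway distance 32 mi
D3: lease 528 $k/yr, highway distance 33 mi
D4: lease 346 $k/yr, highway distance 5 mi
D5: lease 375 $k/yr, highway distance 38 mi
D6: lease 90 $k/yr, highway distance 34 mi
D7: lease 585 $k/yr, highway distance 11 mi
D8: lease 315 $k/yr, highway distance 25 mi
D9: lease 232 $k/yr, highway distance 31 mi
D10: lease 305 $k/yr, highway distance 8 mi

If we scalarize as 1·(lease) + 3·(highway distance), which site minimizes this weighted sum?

D1: 1·433 + 3·27 = 514
D2: 1·127 + 3·32 = 223
D3: 1·528 + 3·33 = 627
D4: 1·346 + 3·5 = 361
D5: 1·375 + 3·38 = 489
D6: 1·90 + 3·34 = 192
D7: 1·585 + 3·11 = 618
D8: 1·315 + 3·25 = 390
D9: 1·232 + 3·31 = 325
D10: 1·305 + 3·8 = 329
Lowest: D6 at 192.

D6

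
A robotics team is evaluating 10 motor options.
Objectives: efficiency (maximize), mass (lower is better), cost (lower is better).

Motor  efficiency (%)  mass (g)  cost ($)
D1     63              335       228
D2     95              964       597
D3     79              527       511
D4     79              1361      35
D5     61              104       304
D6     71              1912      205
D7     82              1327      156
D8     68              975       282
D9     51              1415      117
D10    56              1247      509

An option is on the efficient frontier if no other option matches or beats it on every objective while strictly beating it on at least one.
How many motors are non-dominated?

7

D1: not dominated.
D2: not dominated (best efficiency).
D3: not dominated.
D4: not dominated (best cost).
D5: not dominated (best mass).
D6: dominated by D4 (efficiency 79≥71, mass 1361≤1912, cost 35≤205).
D7: not dominated.
D8: not dominated.
D9: dominated by D4 (efficiency 79≥51, mass 1361≤1415, cost 35≤117).
D10: dominated by D1 (efficiency 63≥56, mass 335≤1247, cost 228≤509).
Pareto-optimal: D1, D2, D3, D4, D5, D7, D8 → 7.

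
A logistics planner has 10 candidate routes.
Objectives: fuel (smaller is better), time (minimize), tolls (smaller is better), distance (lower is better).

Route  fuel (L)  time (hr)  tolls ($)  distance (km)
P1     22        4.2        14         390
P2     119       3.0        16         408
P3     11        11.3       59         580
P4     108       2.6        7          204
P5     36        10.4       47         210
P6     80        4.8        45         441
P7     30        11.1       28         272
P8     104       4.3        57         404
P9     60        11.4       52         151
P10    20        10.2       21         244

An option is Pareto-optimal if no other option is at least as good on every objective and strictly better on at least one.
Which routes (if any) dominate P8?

P1

P1: fuel 22≤104, time 4.2≤4.3, tolls 14≤57, distance 390≤404 — dominates P8.
Others (P2, P3, P4, P5, P6, P7, P9, P10) are each worse than P8 on at least one objective.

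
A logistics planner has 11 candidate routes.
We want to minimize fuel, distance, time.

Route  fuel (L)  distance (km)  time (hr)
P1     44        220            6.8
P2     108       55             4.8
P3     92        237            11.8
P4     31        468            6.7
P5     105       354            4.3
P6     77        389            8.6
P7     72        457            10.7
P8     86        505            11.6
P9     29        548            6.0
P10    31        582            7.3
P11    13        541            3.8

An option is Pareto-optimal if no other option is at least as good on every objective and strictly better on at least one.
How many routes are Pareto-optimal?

5

P1: not dominated.
P2: not dominated (best distance).
P3: dominated by P1 (fuel 44≤92, distance 220≤237, time 6.8≤11.8).
P4: not dominated.
P5: not dominated.
P6: dominated by P1 (fuel 44≤77, distance 220≤389, time 6.8≤8.6).
P7: dominated by P1 (fuel 44≤72, distance 220≤457, time 6.8≤10.7).
P8: dominated by P1 (fuel 44≤86, distance 220≤505, time 6.8≤11.6).
P9: dominated by P11 (fuel 13≤29, distance 541≤548, time 3.8≤6.0).
P10: dominated by P4 (fuel 31≤31, distance 468≤582, time 6.7≤7.3).
P11: not dominated (best fuel).
Pareto-optimal: P1, P2, P4, P5, P11 → 5.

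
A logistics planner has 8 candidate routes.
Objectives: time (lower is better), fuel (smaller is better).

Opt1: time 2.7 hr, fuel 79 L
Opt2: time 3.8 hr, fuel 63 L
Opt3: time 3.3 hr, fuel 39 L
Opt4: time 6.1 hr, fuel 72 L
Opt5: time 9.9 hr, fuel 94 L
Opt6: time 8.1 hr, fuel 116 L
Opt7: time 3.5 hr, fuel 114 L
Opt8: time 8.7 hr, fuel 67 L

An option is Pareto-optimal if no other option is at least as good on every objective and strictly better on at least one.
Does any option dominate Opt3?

No

Opt1: worse on fuel (79 vs 39).
Opt2: worse on time (3.8 vs 3.3).
Opt4: worse on time (6.1 vs 3.3).
Opt5: worse on time (9.9 vs 3.3).
Opt6: worse on time (8.1 vs 3.3).
Opt7: worse on time (3.5 vs 3.3).
Opt8: worse on time (8.7 vs 3.3).
No option is at least as good as Opt3 on every objective and strictly better on one.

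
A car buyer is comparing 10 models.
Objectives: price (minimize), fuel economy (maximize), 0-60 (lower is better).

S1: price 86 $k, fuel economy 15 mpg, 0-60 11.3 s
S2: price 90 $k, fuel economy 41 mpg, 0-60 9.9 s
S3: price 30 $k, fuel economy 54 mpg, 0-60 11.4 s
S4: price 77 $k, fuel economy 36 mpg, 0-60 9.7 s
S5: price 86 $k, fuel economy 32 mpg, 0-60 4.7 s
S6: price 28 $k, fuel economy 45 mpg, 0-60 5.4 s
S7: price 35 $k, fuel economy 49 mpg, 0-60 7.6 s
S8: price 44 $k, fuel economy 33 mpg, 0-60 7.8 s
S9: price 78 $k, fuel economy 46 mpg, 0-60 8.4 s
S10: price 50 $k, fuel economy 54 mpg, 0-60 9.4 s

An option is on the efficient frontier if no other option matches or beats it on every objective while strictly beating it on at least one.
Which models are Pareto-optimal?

S3, S5, S6, S7, S10

S1: dominated by S4 (price 77≤86, fuel economy 36≥15, 0-60 9.7≤11.3).
S2: dominated by S6 (price 28≤90, fuel economy 45≥41, 0-60 5.4≤9.9).
S3: not dominated.
S4: dominated by S6 (price 28≤77, fuel economy 45≥36, 0-60 5.4≤9.7).
S5: not dominated (best 0-60).
S6: not dominated (best price).
S7: not dominated.
S8: dominated by S6 (price 28≤44, fuel economy 45≥33, 0-60 5.4≤7.8).
S9: dominated by S7 (price 35≤78, fuel economy 49≥46, 0-60 7.6≤8.4).
S10: not dominated.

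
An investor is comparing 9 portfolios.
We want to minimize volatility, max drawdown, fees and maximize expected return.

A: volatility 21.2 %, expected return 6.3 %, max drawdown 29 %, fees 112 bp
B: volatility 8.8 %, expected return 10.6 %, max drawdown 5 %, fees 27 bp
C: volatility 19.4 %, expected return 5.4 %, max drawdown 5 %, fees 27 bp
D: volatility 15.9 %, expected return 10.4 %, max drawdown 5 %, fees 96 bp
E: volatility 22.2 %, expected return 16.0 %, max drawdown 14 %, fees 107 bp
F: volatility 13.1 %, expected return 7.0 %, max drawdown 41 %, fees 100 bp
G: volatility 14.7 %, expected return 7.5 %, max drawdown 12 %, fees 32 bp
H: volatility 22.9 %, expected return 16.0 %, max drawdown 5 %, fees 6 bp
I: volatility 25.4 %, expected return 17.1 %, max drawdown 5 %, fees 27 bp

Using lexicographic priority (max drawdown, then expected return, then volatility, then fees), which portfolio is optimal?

First minimize max drawdown: best is 5, kept {B, C, D, H, I}.
Then maximize expected return: best is 17.1, kept {I}.

I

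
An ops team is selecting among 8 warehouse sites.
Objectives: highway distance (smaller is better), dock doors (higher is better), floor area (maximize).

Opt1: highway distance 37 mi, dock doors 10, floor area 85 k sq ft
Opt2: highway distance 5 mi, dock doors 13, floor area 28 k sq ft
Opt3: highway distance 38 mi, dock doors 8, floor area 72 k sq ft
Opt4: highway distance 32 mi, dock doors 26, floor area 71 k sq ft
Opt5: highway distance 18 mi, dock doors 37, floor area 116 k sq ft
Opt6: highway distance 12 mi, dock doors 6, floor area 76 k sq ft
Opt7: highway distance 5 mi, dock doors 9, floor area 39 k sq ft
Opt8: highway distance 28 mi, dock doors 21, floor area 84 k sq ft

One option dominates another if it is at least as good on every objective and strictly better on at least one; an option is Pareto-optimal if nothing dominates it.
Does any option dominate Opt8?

Yes

Opt5 vs Opt8: highway distance 18≤28, dock doors 37≥21, floor area 116≥84 — Opt5 is at least as good on every objective and strictly better on at least one, so Opt5 dominates Opt8.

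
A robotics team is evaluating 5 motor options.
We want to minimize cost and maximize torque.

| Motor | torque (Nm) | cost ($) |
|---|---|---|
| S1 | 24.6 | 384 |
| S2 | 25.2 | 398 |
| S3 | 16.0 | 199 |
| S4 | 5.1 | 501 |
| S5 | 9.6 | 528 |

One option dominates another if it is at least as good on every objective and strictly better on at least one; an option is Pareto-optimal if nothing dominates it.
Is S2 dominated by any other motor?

No

S1: worse on torque (24.6 vs 25.2).
S3: worse on torque (16.0 vs 25.2).
S4: worse on torque (5.1 vs 25.2).
S5: worse on torque (9.6 vs 25.2).
No option is at least as good as S2 on every objective and strictly better on one.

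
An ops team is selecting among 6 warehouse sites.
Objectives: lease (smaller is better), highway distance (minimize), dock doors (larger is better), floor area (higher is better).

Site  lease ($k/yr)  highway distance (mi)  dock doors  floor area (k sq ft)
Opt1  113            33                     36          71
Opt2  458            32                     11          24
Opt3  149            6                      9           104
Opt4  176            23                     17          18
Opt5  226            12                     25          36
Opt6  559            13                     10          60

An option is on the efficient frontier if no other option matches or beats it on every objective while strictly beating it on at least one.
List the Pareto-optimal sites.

Opt1, Opt3, Opt4, Opt5, Opt6

Opt1: not dominated (best lease).
Opt2: dominated by Opt5 (lease 226≤458, highway distance 12≤32, dock doors 25≥11, floor area 36≥24).
Opt3: not dominated (best highway distance).
Opt4: not dominated.
Opt5: not dominated.
Opt6: not dominated.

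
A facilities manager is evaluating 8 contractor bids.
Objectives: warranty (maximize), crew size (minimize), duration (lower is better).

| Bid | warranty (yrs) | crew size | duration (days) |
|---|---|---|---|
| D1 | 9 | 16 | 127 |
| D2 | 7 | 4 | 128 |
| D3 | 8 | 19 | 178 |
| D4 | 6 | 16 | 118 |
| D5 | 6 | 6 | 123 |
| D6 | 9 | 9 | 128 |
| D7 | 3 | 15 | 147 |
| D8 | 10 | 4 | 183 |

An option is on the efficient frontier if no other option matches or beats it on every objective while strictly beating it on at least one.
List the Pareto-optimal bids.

D1: not dominated.
D2: not dominated.
D3: dominated by D1 (warranty 9≥8, crew size 16≤19, duration 127≤178).
D4: not dominated (best duration).
D5: not dominated.
D6: not dominated.
D7: dominated by D2 (warranty 7≥3, crew size 4≤15, duration 128≤147).
D8: not dominated (best warranty).

D1, D2, D4, D5, D6, D8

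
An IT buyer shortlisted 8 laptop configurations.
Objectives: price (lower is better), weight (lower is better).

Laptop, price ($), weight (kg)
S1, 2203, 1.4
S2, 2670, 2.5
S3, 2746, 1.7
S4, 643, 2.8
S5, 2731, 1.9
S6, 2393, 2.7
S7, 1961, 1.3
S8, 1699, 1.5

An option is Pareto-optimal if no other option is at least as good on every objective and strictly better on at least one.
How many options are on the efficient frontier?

S1: dominated by S7 (price 1961≤2203, weight 1.3≤1.4).
S2: dominated by S1 (price 2203≤2670, weight 1.4≤2.5).
S3: dominated by S1 (price 2203≤2746, weight 1.4≤1.7).
S4: not dominated (best price).
S5: dominated by S1 (price 2203≤2731, weight 1.4≤1.9).
S6: dominated by S1 (price 2203≤2393, weight 1.4≤2.7).
S7: not dominated (best weight).
S8: not dominated.
Pareto-optimal: S4, S7, S8 → 3.

3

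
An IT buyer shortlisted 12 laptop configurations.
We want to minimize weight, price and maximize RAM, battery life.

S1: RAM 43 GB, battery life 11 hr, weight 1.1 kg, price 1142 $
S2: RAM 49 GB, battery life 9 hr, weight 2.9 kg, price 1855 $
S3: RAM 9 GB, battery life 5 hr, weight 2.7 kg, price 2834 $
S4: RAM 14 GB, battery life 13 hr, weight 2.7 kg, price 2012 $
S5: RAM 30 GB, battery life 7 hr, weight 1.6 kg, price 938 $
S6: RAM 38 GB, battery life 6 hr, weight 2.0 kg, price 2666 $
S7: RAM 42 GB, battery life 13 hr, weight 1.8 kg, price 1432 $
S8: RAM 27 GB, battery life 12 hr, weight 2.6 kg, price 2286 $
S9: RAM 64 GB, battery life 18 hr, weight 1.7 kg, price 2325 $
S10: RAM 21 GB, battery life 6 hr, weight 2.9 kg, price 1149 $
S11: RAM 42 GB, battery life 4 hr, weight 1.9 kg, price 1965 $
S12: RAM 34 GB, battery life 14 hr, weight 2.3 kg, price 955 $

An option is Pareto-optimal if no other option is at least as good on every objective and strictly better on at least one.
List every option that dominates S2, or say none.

none

S1: worse on RAM (43 vs 49).
S3: worse on RAM (9 vs 49).
S4: worse on RAM (14 vs 49).
S5: worse on RAM (30 vs 49).
S6: worse on RAM (38 vs 49).
S7: worse on RAM (42 vs 49).
S8: worse on RAM (27 vs 49).
S9: worse on price (2325 vs 1855).
S10: worse on RAM (21 vs 49).
S11: worse on RAM (42 vs 49).
S12: worse on RAM (34 vs 49).
No option dominates S2.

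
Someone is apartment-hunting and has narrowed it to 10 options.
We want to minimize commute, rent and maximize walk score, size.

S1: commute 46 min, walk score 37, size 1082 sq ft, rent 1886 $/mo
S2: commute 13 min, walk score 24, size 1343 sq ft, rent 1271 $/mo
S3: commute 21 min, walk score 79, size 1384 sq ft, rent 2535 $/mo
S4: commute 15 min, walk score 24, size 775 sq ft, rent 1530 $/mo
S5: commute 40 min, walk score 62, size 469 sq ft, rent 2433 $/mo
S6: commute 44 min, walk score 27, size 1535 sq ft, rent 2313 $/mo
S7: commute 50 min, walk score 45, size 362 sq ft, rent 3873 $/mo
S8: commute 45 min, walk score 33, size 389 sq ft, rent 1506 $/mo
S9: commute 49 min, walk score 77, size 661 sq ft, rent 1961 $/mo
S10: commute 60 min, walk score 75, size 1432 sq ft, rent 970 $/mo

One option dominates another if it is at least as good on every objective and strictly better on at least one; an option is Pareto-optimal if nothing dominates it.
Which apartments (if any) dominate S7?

S3, S5, S9

S3: commute 21≤50, walk score 79≥45, size 1384≥362, rent 2535≤3873 — dominates S7.
S5: commute 40≤50, walk score 62≥45, size 469≥362, rent 2433≤3873 — dominates S7.
S9: commute 49≤50, walk score 77≥45, size 661≥362, rent 1961≤3873 — dominates S7.
Others (S1, S2, S4, S6, S8, S10) are each worse than S7 on at least one objective.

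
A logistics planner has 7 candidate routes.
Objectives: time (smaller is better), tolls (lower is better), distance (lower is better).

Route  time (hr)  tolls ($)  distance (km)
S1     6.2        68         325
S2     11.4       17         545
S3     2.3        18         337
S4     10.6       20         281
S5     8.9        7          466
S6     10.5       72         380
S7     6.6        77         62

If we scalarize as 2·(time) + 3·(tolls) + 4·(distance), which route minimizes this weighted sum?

S7

S1: 2·6.2 + 3·68 + 4·325 = 1516.4
S2: 2·11.4 + 3·17 + 4·545 = 2253.8
S3: 2·2.3 + 3·18 + 4·337 = 1406.6
S4: 2·10.6 + 3·20 + 4·281 = 1205.2
S5: 2·8.9 + 3·7 + 4·466 = 1902.8
S6: 2·10.5 + 3·72 + 4·380 = 1757.0
S7: 2·6.6 + 3·77 + 4·62 = 492.2
Lowest: S7 at 492.2.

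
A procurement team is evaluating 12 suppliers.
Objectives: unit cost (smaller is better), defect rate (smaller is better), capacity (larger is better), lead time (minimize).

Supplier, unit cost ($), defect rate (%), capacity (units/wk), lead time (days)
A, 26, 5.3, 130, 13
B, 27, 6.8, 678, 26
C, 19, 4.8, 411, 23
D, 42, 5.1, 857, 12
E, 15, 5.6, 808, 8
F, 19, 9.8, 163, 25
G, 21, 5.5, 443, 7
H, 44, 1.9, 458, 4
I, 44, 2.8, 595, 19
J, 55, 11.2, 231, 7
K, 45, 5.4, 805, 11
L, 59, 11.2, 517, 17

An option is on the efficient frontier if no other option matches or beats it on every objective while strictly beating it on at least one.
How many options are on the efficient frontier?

8

A: not dominated.
B: dominated by E (unit cost 15≤27, defect rate 5.6≤6.8, capacity 808≥678, lead time 8≤26).
C: not dominated.
D: not dominated (best capacity).
E: not dominated (best unit cost).
F: dominated by C (unit cost 19≤19, defect rate 4.8≤9.8, capacity 411≥163, lead time 23≤25).
G: not dominated.
H: not dominated (best defect rate).
I: not dominated.
J: dominated by G (unit cost 21≤55, defect rate 5.5≤11.2, capacity 443≥231, lead time 7≤7).
K: not dominated.
L: dominated by D (unit cost 42≤59, defect rate 5.1≤11.2, capacity 857≥517, lead time 12≤17).
Pareto-optimal: A, C, D, E, G, H, I, K → 8.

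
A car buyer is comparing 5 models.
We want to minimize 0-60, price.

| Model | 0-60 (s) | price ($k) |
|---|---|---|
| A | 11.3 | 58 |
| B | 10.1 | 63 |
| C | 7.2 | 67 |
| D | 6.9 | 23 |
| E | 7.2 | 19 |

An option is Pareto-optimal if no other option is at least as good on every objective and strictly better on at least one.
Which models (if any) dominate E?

none

A: worse on 0-60 (11.3 vs 7.2).
B: worse on 0-60 (10.1 vs 7.2).
C: worse on price (67 vs 19).
D: worse on price (23 vs 19).
No option dominates E.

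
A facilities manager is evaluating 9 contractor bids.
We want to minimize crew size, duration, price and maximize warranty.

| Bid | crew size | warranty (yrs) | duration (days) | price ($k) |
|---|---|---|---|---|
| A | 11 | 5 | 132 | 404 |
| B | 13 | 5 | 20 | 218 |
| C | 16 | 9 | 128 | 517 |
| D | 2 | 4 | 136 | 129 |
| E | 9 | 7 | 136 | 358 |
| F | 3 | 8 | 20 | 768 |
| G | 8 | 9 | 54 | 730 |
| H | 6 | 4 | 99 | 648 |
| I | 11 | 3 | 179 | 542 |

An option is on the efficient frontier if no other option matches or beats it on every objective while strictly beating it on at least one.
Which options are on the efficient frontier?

A, B, C, D, E, F, G, H

A: not dominated.
B: not dominated.
C: not dominated.
D: not dominated (best crew size).
E: not dominated.
F: not dominated.
G: not dominated.
H: not dominated.
I: dominated by A (crew size 11≤11, warranty 5≥3, duration 132≤179, price 404≤542).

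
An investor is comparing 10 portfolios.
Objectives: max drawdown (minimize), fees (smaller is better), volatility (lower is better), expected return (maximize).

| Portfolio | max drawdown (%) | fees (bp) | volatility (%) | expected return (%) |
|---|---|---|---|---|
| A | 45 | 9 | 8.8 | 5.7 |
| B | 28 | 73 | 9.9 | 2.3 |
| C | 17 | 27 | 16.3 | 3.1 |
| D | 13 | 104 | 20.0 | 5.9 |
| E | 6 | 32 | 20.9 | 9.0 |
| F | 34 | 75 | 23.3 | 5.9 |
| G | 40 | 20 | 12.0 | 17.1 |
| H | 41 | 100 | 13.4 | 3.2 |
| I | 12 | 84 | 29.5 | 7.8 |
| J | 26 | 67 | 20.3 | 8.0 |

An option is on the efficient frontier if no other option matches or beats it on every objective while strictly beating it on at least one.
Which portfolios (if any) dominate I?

E

E: max drawdown 6≤12, fees 32≤84, volatility 20.9≤29.5, expected return 9.0≥7.8 — dominates I.
Others (A, B, C, D, F, G, H, J) are each worse than I on at least one objective.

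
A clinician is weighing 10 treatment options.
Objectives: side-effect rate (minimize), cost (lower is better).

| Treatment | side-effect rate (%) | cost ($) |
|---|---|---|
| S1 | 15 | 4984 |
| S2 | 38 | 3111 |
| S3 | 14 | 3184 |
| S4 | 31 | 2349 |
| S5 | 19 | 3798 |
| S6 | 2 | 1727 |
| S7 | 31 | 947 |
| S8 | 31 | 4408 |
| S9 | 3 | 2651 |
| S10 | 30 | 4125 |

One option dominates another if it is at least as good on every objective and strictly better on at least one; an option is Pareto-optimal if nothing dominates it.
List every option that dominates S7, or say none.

none

S1: worse on cost (4984 vs 947).
S2: worse on side-effect rate (38 vs 31).
S3: worse on cost (3184 vs 947).
S4: worse on cost (2349 vs 947).
S5: worse on cost (3798 vs 947).
S6: worse on cost (1727 vs 947).
S8: worse on cost (4408 vs 947).
S9: worse on cost (2651 vs 947).
S10: worse on cost (4125 vs 947).
No option dominates S7.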